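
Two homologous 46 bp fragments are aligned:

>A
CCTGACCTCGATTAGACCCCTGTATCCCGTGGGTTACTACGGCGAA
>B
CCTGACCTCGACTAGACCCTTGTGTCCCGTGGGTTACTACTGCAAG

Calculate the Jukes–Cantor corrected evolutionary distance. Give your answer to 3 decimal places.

The sequences differ at 6 of 46 sites (12, 20, 24, 41, 44, 46), so p = 6/46 ≈ 0.130435.
d = −(3/4) ln(1 − 4p/3) = −0.75 ln(1 − 0.173913) = −0.75 ln(0.826087)
  = −0.75 × (-0.191055) = 0.143291 substitutions/site.

0.143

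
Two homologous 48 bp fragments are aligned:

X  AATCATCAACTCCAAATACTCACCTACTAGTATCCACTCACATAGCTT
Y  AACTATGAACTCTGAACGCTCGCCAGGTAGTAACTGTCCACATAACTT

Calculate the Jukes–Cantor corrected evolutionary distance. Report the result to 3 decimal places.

The sequences differ at 17 of 48 sites, so p = 17/48 ≈ 0.354167.
d = −(3/4) ln(1 − 4p/3) = −0.75 ln(1 − 0.472223) = −0.75 ln(0.527777)
  = −0.75 × (-0.639081) = 0.479311 substitutions/site.

0.479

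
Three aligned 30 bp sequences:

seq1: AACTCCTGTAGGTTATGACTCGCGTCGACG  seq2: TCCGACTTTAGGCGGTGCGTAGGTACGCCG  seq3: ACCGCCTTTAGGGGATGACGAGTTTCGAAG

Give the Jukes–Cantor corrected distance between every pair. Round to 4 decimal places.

seq1–seq2: 15/30 sites differ → p = 0.5, d = −0.75 ln(1 − 0.666667) = 0.823960 ≈ 0.8240.
seq1–seq3: 10/30 sites differ → p ≈ 0.333333, d = −0.75 ln(1 − 0.444444) = 0.440839 ≈ 0.4408.
seq2–seq3: 11/30 sites differ → p ≈ 0.366667, d = −0.75 ln(1 − 0.488889) = 0.503376 ≈ 0.5034.

d(seq1,seq2) = 0.8240, d(seq1,seq3) = 0.4408, d(seq2,seq3) = 0.5034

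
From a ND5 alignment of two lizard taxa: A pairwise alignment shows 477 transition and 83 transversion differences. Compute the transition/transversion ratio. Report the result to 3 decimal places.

5.747

R = 477/83 = 5.746987… ≈ 5.747 (to 3 d.p.).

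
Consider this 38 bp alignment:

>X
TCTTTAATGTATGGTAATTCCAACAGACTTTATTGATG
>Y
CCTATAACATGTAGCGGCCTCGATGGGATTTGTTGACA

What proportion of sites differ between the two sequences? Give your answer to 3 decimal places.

0.526

The sequences differ at 20 of 38 positions.
p = 20/38 = 0.526315… ≈ 0.526 (to 3 d.p.).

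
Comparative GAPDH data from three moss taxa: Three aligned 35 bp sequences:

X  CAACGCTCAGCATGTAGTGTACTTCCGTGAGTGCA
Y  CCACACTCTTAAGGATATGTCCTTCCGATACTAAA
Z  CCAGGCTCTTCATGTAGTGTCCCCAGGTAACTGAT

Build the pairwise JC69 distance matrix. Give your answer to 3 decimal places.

X–Y: 15/35 sites differ → p ≈ 0.428571, d = −0.75 ln(1 − 0.571428) = 0.635472 ≈ 0.635.
X–Z: 13/35 sites differ → p ≈ 0.371429, d = −0.75 ln(1 − 0.495239) = 0.512753 ≈ 0.513.
Y–Z: 15/35 sites differ → p ≈ 0.428571, d = −0.75 ln(1 − 0.571428) = 0.635472 ≈ 0.635.

d(X,Y) = 0.635, d(X,Z) = 0.513, d(Y,Z) = 0.635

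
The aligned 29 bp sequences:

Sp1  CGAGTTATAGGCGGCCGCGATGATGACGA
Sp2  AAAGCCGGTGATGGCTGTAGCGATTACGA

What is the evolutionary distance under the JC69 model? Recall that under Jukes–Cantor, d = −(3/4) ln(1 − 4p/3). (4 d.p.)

The sequences differ at 15 of 29 sites, so p = 15/29 ≈ 0.517241.
d = −(3/4) ln(1 − 4p/3) = −0.75 ln(1 − 0.689655) = −0.75 ln(0.310345)
  = −0.75 × (-1.170071) = 0.877553 substitutions/site.

0.8776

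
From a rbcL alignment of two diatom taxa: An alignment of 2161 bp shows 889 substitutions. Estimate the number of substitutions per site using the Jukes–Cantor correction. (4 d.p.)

0.5964

p = 889/2161 ≈ 0.411384.
d = −(3/4) ln(1 − 4p/3) = −0.75 ln(1 − 0.548512) = −0.75 ln(0.451488)
  = −0.75 × (-0.795206) = 0.596405 substitutions/site.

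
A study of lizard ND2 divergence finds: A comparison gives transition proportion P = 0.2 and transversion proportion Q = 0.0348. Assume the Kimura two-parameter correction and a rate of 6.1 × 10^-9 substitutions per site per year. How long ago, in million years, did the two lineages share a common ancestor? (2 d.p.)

Under the Kimura two-parameter model, d = −½ ln(1 − 2P − Q) − ¼ ln(1 − 2Q).
1 − 2P − Q = 0.5652, giving −½ ln(0.5652) = 0.285288.
1 − 2Q = 0.9304, giving −¼ ln(0.9304) = 0.018035.
d = 0.285288 + 0.018035 = 0.303323.
Under a molecular clock d = 2μt, so t = d/(2μ) = 0.303323 / (2 × 6.1 × 10^-9) = 24.86 million years.

24.86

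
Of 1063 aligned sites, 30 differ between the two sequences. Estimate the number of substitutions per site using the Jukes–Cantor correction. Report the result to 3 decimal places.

0.029

p = 30/1063 ≈ 0.028222.
d = −(3/4) ln(1 − 4p/3) = −0.75 ln(1 − 0.037629) = −0.75 ln(0.962371)
  = −0.75 × (-0.038355) = 0.028766 substitutions/site.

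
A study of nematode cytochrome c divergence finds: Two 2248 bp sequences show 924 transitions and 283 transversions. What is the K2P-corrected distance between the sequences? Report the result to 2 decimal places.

P = 924/2248 ≈ 0.411032 and Q = 283/2248 ≈ 0.12589.
Under the Kimura two-parameter model, d = −½ ln(1 − 2P − Q) − ¼ ln(1 − 2Q).
1 − 2P − Q = 0.052046, giving −½ ln(0.052046) = 1.477814.
1 − 2Q = 0.74822, giving −¼ ln(0.74822) = 0.072515.
d = 1.477814 + 0.072515 = 1.550329.

1.55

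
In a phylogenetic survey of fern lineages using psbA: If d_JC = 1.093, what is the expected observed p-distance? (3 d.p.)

p = (3/4)(1 − e^(−4d/3)) = 0.75 × (1 − e^(-1.457333)) = 0.75 × (1 − 0.232856) = 0.575358.

0.575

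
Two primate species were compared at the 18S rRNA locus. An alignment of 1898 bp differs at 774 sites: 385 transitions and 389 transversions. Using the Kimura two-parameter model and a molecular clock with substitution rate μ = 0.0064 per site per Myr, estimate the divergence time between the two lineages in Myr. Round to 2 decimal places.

47.15

P = 385/1898 ≈ 0.202845 and Q = 389/1898 ≈ 0.204953.
Under the Kimura two-parameter model, d = −½ ln(1 − 2P − Q) − ¼ ln(1 − 2Q).
1 − 2P − Q = 0.389357, giving −½ ln(0.389357) = 0.471629.
1 − 2Q = 0.590094, giving −¼ ln(0.590094) = 0.131868.
d = 0.471629 + 0.131868 = 0.603497.
Under a molecular clock d = 2μt, so t = d/(2μ) = 0.603497 / (2 × 0.0064) = 47.15 Myr.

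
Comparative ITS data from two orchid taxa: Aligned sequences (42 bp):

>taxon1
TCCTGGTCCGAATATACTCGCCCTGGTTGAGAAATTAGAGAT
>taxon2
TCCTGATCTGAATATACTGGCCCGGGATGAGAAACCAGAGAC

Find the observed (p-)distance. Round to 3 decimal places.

0.190

The sequences differ at 8 of 42 positions (sites 6, 9, 19, 24, 27, 35, 36, 42).
p = 8/42 = 0.190476… ≈ 0.190 (to 3 d.p.).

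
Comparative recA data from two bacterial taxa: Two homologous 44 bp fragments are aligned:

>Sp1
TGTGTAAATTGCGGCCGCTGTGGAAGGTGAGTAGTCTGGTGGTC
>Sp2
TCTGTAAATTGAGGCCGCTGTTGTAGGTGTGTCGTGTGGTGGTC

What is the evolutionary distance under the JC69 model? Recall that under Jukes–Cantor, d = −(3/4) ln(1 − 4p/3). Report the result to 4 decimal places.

0.1788

The sequences differ at 7 of 44 sites (2, 12, 22, 24, 30, 33, 36), so p = 7/44 ≈ 0.159091.
d = −(3/4) ln(1 − 4p/3) = −0.75 ln(1 − 0.212121) = −0.75 ln(0.787879)
  = −0.75 × (-0.238411) = 0.178808 substitutions/site.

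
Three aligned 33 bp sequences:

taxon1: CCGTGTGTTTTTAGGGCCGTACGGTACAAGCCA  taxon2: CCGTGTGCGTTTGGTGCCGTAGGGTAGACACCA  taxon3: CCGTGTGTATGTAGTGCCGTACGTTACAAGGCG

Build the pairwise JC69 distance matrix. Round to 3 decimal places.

taxon1–taxon2: 8/33 sites differ → p ≈ 0.242424, d = −0.75 ln(1 − 0.323232) = 0.292820 ≈ 0.293.
taxon1–taxon3: 6/33 sites differ → p ≈ 0.181818, d = −0.75 ln(1 − 0.242424) = 0.208224 ≈ 0.208.
taxon2–taxon3: 11/33 sites differ → p ≈ 0.333333, d = −0.75 ln(1 − 0.444444) = 0.440839 ≈ 0.441.

d(taxon1,taxon2) = 0.293, d(taxon1,taxon3) = 0.208, d(taxon2,taxon3) = 0.441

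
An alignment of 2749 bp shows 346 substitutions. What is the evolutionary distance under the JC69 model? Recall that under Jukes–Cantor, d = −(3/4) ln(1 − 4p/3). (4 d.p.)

p = 346/2749 ≈ 0.125864.
d = −(3/4) ln(1 − 4p/3) = −0.75 ln(1 − 0.167819) = −0.75 ln(0.832181)
  = −0.75 × (-0.183705) = 0.137779 substitutions/site.

0.1378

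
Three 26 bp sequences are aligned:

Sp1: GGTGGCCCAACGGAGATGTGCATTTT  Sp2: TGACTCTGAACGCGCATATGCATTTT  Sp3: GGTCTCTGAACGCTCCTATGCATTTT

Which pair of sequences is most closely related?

Sp2 and Sp3

Sp1–Sp2: 10/26 differ, p = 0.385, d = 0.539.
Sp1–Sp3: 9/26 differ, p = 0.346, d = 0.464.
Sp2–Sp3: 4/26 differ, p = 0.154, d = 0.172.
The smallest distance is between Sp2 and Sp3.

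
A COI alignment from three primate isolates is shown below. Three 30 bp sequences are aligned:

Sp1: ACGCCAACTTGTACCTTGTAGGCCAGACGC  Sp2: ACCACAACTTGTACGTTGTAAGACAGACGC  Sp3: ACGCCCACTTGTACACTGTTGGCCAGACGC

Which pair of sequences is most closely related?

Sp1–Sp2: 5/30 differ, p = 0.167, d = 0.188.
Sp1–Sp3: 4/30 differ, p = 0.133, d = 0.147.
Sp2–Sp3: 8/30 differ, p = 0.267, d = 0.330.
The smallest distance is between Sp1 and Sp3.

Sp1 and Sp3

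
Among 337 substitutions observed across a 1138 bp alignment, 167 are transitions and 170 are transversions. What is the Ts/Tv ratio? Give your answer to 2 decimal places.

R = 167/170 = 0.982352… ≈ 0.98 (to 2 d.p.).

0.98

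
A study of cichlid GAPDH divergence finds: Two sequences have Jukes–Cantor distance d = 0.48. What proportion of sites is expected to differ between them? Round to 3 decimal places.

0.355

p = (3/4)(1 − e^(−4d/3)) = 0.75 × (1 − e^(-0.64)) = 0.75 × (1 − 0.527292) = 0.354531.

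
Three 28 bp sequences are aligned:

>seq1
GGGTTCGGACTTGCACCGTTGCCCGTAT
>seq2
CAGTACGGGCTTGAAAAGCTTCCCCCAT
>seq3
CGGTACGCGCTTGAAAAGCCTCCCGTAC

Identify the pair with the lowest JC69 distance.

seq2 and seq3

seq1–seq2: 11/28 differ, p = 0.393, d = 0.556.
seq1–seq3: 11/28 differ, p = 0.393, d = 0.556.
seq2–seq3: 6/28 differ, p = 0.214, d = 0.252.
The smallest distance is between seq2 and seq3.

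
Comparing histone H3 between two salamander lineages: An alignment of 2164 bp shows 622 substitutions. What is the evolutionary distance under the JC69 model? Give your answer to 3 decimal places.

0.362

p = 622/2164 ≈ 0.287431.
d = −(3/4) ln(1 − 4p/3) = −0.75 ln(1 − 0.383241) = −0.75 ln(0.616759)
  = −0.75 × (-0.483277) = 0.362458 substitutions/site.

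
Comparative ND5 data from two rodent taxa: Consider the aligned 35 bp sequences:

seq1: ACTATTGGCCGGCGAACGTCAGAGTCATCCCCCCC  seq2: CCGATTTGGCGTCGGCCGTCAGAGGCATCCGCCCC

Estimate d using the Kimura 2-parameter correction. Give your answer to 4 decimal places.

Of 35 sites, 1 differences are transitions and 8 are transversions, so P = 1/35 ≈ 0.028571 and Q = 8/35 ≈ 0.228571.
Under the Kimura two-parameter model, d = −½ ln(1 − 2P − Q) − ¼ ln(1 − 2Q).
1 − 2P − Q = 0.714287, giving −½ ln(0.714287) = 0.168235.
1 − 2Q = 0.542858, giving −¼ ln(0.542858) = 0.152727.
d = 0.168235 + 0.152727 = 0.320962.

0.3210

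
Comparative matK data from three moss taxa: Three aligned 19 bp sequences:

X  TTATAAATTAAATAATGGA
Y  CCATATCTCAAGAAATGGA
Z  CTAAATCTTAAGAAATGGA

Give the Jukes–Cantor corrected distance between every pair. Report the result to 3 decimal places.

d(X,Y) = 0.507, d(X,Z) = 0.410, d(Y,Z) = 0.177

X–Y: 7/19 sites differ → p ≈ 0.368421, d = −0.75 ln(1 − 0.491228) = 0.506816 ≈ 0.507.
X–Z: 6/19 sites differ → p ≈ 0.315789, d = −0.75 ln(1 − 0.421052) = 0.409907 ≈ 0.410.
Y–Z: 3/19 sites differ → p ≈ 0.157895, d = −0.75 ln(1 − 0.210527) = 0.177292 ≈ 0.177.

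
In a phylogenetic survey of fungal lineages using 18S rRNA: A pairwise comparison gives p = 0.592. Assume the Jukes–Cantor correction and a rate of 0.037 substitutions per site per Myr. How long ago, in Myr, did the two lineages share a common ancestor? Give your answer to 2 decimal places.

d = −(3/4) ln(1 − 4p/3) = −0.75 ln(1 − 0.789333) = −0.75 ln(0.210667)
  = −0.75 × (-1.557477) = 1.168108 substitutions/site.
Under a molecular clock d = 2μt, so t = d/(2μ) = 1.168108 / (2 × 0.037) = 15.79 Myr.

15.79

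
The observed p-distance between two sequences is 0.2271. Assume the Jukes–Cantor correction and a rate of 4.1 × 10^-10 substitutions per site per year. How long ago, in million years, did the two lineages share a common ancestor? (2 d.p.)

329.89

d = −(3/4) ln(1 − 4p/3) = −0.75 ln(1 − 0.3028) = −0.75 ln(0.6972)
  = −0.75 × (-0.360683) = 0.270512 substitutions/site.
Under a molecular clock d = 2μt, so t = d/(2μ) = 0.270512 / (2 × 4.1 × 10^-10) = 329.89 million years.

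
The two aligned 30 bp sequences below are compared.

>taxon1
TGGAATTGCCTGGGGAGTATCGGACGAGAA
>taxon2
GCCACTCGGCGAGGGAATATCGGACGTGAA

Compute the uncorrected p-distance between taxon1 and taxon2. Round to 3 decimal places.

0.333

The sequences differ at 10 of 30 positions (sites 1, 2, 3, 5, 7, 9, 11, 12, 17, 27).
p = 10/30 = 0.333333… ≈ 0.333 (to 3 d.p.).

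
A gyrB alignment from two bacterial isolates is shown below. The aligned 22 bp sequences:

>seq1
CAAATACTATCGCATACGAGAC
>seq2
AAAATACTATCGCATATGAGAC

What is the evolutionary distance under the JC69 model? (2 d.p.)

0.10

The sequences differ at 2 of 22 sites (1, 17), so p = 2/22 ≈ 0.090909.
d = −(3/4) ln(1 − 4p/3) = −0.75 ln(1 − 0.121212) = −0.75 ln(0.878788)
  = −0.75 × (-0.129212) = 0.096909 substitutions/site.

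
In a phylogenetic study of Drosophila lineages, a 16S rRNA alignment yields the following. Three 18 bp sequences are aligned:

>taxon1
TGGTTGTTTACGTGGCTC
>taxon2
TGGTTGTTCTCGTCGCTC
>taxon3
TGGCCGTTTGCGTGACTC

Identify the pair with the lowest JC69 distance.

taxon1–taxon2: 3/18 differ, p = 0.167, d = 0.188.
taxon1–taxon3: 4/18 differ, p = 0.222, d = 0.264.
taxon2–taxon3: 6/18 differ, p = 0.333, d = 0.441.
The smallest distance is between taxon1 and taxon2.

taxon1 and taxon2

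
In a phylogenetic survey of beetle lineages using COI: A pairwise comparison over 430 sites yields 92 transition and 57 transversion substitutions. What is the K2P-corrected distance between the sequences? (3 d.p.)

0.488

P = 92/430 ≈ 0.213953 and Q = 57/430 ≈ 0.132558.
Under the Kimura two-parameter model, d = −½ ln(1 − 2P − Q) − ¼ ln(1 − 2Q).
1 − 2P − Q = 0.439536, giving −½ ln(0.439536) = 0.411018.
1 − 2Q = 0.734884, giving −¼ ln(0.734884) = 0.077011.
d = 0.411018 + 0.077011 = 0.488029.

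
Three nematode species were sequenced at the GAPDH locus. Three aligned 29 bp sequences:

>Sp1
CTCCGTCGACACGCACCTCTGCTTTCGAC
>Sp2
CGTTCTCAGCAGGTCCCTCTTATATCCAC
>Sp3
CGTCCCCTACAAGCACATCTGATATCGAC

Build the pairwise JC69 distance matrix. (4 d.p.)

d(Sp1,Sp2) = 0.6829, d(Sp1,Sp3) = 0.4006, d(Sp2,Sp3) = 0.4618

Sp1–Sp2: 13/29 sites differ → p ≈ 0.448276, d = −0.75 ln(1 − 0.597701) = 0.682920 ≈ 0.6829.
Sp1–Sp3: 9/29 sites differ → p ≈ 0.310345, d = −0.75 ln(1 − 0.413793) = 0.400562 ≈ 0.4006.
Sp2–Sp3: 10/29 sites differ → p ≈ 0.344828, d = −0.75 ln(1 − 0.459771) = 0.461822 ≈ 0.4618.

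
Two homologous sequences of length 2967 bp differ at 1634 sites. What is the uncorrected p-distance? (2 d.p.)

0.55

p = 1634/2967 = 0.550724… ≈ 0.55 (to 2 d.p.).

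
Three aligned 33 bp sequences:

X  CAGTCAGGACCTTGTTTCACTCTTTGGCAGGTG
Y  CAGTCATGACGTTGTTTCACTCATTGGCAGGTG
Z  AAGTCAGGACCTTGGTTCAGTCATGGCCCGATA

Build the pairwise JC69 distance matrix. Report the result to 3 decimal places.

d(X,Y) = 0.097, d(X,Z) = 0.339, d(Y,Z) = 0.388

X–Y: 3/33 sites differ → p ≈ 0.090909, d = −0.75 ln(1 − 0.121212) = 0.096909 ≈ 0.097.
X–Z: 9/33 sites differ → p ≈ 0.272727, d = −0.75 ln(1 − 0.363636) = 0.338988 ≈ 0.339.
Y–Z: 10/33 sites differ → p ≈ 0.30303, d = −0.75 ln(1 − 0.40404) = 0.388186 ≈ 0.388.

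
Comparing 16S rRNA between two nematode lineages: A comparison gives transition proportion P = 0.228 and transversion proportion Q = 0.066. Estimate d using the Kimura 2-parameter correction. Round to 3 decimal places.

0.404

Under the Kimura two-parameter model, d = −½ ln(1 − 2P − Q) − ¼ ln(1 − 2Q).
1 − 2P − Q = 0.478, giving −½ ln(0.478) = 0.369072.
1 − 2Q = 0.868, giving −¼ ln(0.868) = 0.035391.
d = 0.369072 + 0.035391 = 0.404463.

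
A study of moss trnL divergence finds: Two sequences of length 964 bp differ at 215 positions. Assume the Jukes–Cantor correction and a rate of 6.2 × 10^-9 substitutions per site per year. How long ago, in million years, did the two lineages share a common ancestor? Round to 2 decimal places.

p = 215/964 ≈ 0.223029.
d = −(3/4) ln(1 − 4p/3) = −0.75 ln(1 − 0.297372) = −0.75 ln(0.702628)
  = −0.75 × (-0.352928) = 0.264696 substitutions/site.
Under a molecular clock d = 2μt, so t = d/(2μ) = 0.264696 / (2 × 6.2 × 10^-9) = 21.35 million years.

21.35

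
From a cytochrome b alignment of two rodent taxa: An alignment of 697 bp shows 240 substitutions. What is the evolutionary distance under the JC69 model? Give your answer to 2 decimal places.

0.46

p = 240/697 ≈ 0.344333.
d = −(3/4) ln(1 − 4p/3) = −0.75 ln(1 − 0.459111) = −0.75 ln(0.540889)
  = −0.75 × (-0.614541) = 0.460906 substitutions/site.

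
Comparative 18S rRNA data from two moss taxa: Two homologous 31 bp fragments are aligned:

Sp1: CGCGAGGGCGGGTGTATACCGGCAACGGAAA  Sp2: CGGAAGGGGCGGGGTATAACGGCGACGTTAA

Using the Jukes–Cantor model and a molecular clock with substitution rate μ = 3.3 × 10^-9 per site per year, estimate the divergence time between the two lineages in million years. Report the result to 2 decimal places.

The sequences differ at 9 of 31 sites (3, 4, 9, 10, 13, 19, 24, 28, 29), so p = 9/31 ≈ 0.290323.
d = −(3/4) ln(1 − 4p/3) = −0.75 ln(1 − 0.387097) = −0.75 ln(0.612903)
  = −0.75 × (-0.489549) = 0.367162 substitutions/site.
Under a molecular clock d = 2μt, so t = d/(2μ) = 0.367162 / (2 × 3.3 × 10^-9) = 55.63 million years.

55.63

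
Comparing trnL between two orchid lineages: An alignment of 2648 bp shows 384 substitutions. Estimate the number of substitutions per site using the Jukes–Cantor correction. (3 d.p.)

p = 384/2648 ≈ 0.145015.
d = −(3/4) ln(1 − 4p/3) = −0.75 ln(1 − 0.193353) = −0.75 ln(0.806647)
  = −0.75 × (-0.214869) = 0.161152 substitutions/site.

0.161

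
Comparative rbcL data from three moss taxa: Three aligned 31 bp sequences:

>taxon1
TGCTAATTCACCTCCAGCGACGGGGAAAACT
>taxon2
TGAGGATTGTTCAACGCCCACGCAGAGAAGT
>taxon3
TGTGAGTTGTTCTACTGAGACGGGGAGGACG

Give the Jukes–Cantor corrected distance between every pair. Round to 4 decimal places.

d(taxon1,taxon2) = 0.7771, d(taxon1,taxon3) = 0.5445, d(taxon2,taxon3) = 0.6143

taxon1–taxon2: 15/31 sites differ → p ≈ 0.483871, d = −0.75 ln(1 − 0.645161) = 0.777068 ≈ 0.7771.
taxon1–taxon3: 12/31 sites differ → p ≈ 0.387097, d = −0.75 ln(1 − 0.516129) = 0.544453 ≈ 0.5445.
taxon2–taxon3: 13/31 sites differ → p ≈ 0.419355, d = −0.75 ln(1 − 0.55914) = 0.614271 ≈ 0.6143.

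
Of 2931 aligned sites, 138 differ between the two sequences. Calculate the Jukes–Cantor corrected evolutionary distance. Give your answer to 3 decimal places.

0.049

p = 138/2931 ≈ 0.047083.
d = −(3/4) ln(1 − 4p/3) = −0.75 ln(1 − 0.062777) = −0.75 ln(0.937223)
  = −0.75 × (-0.064834) = 0.048626 substitutions/site.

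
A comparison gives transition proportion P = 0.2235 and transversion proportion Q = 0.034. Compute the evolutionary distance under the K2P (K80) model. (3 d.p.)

Under the Kimura two-parameter model, d = −½ ln(1 − 2P − Q) − ¼ ln(1 − 2Q).
1 − 2P − Q = 0.519, giving −½ ln(0.519) = 0.327926.
1 − 2Q = 0.932, giving −¼ ln(0.932) = 0.017606.
d = 0.327926 + 0.017606 = 0.345532.

0.346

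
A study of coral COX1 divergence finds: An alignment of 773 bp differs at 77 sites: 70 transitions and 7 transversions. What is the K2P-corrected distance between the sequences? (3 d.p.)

P = 70/773 ≈ 0.090556 and Q = 7/773 ≈ 0.009056.
Under the Kimura two-parameter model, d = −½ ln(1 − 2P − Q) − ¼ ln(1 − 2Q).
1 − 2P − Q = 0.809832, giving −½ ln(0.809832) = 0.105464.
1 − 2Q = 0.981888, giving −¼ ln(0.981888) = 0.004570.
d = 0.105464 + 0.004570 = 0.110034.

0.110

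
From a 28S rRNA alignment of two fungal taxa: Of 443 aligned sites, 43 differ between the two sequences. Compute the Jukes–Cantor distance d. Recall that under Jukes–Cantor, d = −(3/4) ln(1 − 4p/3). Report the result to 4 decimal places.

0.1039

p = 43/443 ≈ 0.097065.
d = −(3/4) ln(1 − 4p/3) = −0.75 ln(1 − 0.12942) = −0.75 ln(0.87058)
  = −0.75 × (-0.138596) = 0.103947 substitutions/site.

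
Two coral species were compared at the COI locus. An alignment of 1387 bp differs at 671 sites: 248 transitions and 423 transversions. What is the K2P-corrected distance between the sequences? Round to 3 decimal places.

0.779

P = 248/1387 ≈ 0.178803 and Q = 423/1387 ≈ 0.304975.
Under the Kimura two-parameter model, d = −½ ln(1 − 2P − Q) − ¼ ln(1 − 2Q).
1 − 2P − Q = 0.337419, giving −½ ln(0.337419) = 0.543215.
1 − 2Q = 0.39005, giving −¼ ln(0.39005) = 0.235370.
d = 0.543215 + 0.235370 = 0.778585.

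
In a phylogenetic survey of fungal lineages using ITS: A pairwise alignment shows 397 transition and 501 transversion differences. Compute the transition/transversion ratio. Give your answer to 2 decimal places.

0.79

R = 397/501 = 0.792415… ≈ 0.79 (to 2 d.p.).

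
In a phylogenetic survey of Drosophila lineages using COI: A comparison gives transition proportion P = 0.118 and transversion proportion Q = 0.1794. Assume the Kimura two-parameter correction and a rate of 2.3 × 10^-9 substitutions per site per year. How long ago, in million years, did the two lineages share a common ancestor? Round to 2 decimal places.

Under the Kimura two-parameter model, d = −½ ln(1 − 2P − Q) − ¼ ln(1 − 2Q).
1 − 2P − Q = 0.5846, giving −½ ln(0.5846) = 0.268414.
1 − 2Q = 0.6412, giving −¼ ln(0.6412) = 0.111103.
d = 0.268414 + 0.111103 = 0.379517.
Under a molecular clock d = 2μt, so t = d/(2μ) = 0.379517 / (2 × 2.3 × 10^-9) = 82.50 million years.

82.50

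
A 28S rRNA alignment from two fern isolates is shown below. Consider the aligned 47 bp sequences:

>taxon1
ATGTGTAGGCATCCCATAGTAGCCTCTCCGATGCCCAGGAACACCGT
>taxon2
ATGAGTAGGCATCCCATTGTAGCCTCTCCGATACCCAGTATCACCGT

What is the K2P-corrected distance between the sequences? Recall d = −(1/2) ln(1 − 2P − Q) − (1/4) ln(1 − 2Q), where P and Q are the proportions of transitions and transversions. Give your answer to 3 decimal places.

0.115

Of 47 sites, 1 differences are transitions and 4 are transversions, so P = 1/47 ≈ 0.021277 and Q = 4/47 ≈ 0.085106.
Under the Kimura two-parameter model, d = −½ ln(1 − 2P − Q) − ¼ ln(1 − 2Q).
1 − 2P − Q = 0.87234, giving −½ ln(0.87234) = 0.068288.
1 − 2Q = 0.829788, giving −¼ ln(0.829788) = 0.046646.
d = 0.068288 + 0.046646 = 0.114934.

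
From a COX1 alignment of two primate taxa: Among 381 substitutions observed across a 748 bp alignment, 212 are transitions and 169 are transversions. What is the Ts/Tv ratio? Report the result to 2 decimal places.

R = 212/169 = 1.254437… ≈ 1.25 (to 2 d.p.).

1.25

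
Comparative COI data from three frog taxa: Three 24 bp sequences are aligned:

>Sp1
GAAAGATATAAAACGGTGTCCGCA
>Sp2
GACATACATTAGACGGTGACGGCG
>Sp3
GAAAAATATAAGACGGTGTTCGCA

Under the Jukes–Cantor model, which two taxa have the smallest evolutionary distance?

Sp1–Sp2: 8/24 differ, p = 0.333, d = 0.441.
Sp1–Sp3: 3/24 differ, p = 0.125, d = 0.137.
Sp2–Sp3: 8/24 differ, p = 0.333, d = 0.441.
The smallest distance is between Sp1 and Sp3.

Sp1 and Sp3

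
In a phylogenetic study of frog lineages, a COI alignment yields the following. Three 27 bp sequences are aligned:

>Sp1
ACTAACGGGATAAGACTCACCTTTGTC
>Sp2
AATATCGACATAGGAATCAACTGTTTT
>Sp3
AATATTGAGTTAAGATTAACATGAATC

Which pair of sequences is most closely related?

Sp1 and Sp2

Sp1–Sp2: 10/27 differ, p = 0.370, d = 0.511.
Sp1–Sp3: 11/27 differ, p = 0.407, d = 0.588.
Sp2–Sp3: 11/27 differ, p = 0.407, d = 0.588.
The smallest distance is between Sp1 and Sp2.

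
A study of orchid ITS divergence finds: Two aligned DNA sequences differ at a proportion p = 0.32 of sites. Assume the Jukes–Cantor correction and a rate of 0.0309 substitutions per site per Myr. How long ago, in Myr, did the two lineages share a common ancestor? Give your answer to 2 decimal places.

d = −(3/4) ln(1 − 4p/3) = −0.75 ln(1 − 0.426667) = −0.75 ln(0.573333)
  = −0.75 × (-0.556289) = 0.417217 substitutions/site.
Under a molecular clock d = 2μt, so t = d/(2μ) = 0.417217 / (2 × 0.0309) = 6.75 Myr.

6.75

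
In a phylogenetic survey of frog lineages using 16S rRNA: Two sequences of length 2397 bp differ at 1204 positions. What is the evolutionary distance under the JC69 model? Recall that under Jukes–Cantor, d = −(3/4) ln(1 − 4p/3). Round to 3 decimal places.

p = 1204/2397 ≈ 0.502295.
d = −(3/4) ln(1 − 4p/3) = −0.75 ln(1 − 0.669727) = −0.75 ln(0.330273)
  = −0.75 × (-1.107836) = 0.830877 substitutions/site.

0.831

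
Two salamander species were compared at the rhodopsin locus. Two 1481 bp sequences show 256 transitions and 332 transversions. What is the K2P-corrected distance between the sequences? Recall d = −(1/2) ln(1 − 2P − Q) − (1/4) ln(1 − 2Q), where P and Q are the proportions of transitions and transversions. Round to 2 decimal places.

0.57

P = 256/1481 ≈ 0.172856 and Q = 332/1481 ≈ 0.224173.
Under the Kimura two-parameter model, d = −½ ln(1 − 2P − Q) − ¼ ln(1 − 2Q).
1 − 2P − Q = 0.430115, giving −½ ln(0.430115) = 0.421851.
1 − 2Q = 0.551654, giving −¼ ln(0.551654) = 0.148709.
d = 0.421851 + 0.148709 = 0.570560.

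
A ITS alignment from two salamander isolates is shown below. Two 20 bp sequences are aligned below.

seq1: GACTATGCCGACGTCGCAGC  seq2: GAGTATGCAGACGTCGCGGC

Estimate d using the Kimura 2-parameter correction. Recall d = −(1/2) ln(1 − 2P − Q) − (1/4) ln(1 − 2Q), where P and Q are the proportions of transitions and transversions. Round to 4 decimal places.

Of 20 sites, 1 differences are transitions and 2 are transversions, so P = 1/20 = 0.05 and Q = 2/20 = 0.1.
Under the Kimura two-parameter model, d = −½ ln(1 − 2P − Q) − ¼ ln(1 − 2Q).
1 − 2P − Q = 0.8, giving −½ ln(0.8) = 0.111572.
1 − 2Q = 0.8, giving −¼ ln(0.8) = 0.055786.
d = 0.111572 + 0.055786 = 0.167358.

0.1674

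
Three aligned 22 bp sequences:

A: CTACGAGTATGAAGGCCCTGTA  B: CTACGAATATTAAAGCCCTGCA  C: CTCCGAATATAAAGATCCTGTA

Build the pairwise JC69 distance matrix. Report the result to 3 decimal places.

A–B: 4/22 sites differ → p ≈ 0.181818, d = −0.75 ln(1 − 0.242424) = 0.208224 ≈ 0.208.
A–C: 5/22 sites differ → p ≈ 0.227273, d = −0.75 ln(1 − 0.303031) = 0.270761 ≈ 0.271.
B–C: 6/22 sites differ → p ≈ 0.272727, d = −0.75 ln(1 − 0.363636) = 0.338988 ≈ 0.339.

d(A,B) = 0.208, d(A,C) = 0.271, d(B,C) = 0.339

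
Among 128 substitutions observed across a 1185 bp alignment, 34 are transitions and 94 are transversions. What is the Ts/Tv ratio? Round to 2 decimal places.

0.36

R = 34/94 = 0.361702… ≈ 0.36 (to 2 d.p.).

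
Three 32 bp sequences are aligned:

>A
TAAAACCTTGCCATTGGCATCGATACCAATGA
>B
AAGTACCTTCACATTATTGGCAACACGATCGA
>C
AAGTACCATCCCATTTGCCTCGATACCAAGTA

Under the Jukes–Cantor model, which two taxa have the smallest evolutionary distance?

A–B: 15/32 differ, p = 0.469, d = 0.736.
A–C: 9/32 differ, p = 0.281, d = 0.353.
B–C: 13/32 differ, p = 0.406, d = 0.585.
The smallest distance is between A and C.

A and C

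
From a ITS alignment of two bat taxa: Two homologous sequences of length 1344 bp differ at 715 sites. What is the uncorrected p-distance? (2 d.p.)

0.53

p = 715/1344 = 0.531994… ≈ 0.53 (to 2 d.p.).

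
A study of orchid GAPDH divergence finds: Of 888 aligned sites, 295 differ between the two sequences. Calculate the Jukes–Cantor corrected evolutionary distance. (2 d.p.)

p = 295/888 ≈ 0.332207.
d = −(3/4) ln(1 − 4p/3) = −0.75 ln(1 − 0.442943) = −0.75 ln(0.557057)
  = −0.75 × (-0.585088) = 0.438816 substitutions/site.

0.44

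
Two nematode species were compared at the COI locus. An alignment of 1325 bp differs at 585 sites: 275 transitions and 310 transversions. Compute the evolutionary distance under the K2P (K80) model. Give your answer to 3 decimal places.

P = 275/1325 ≈ 0.207547 and Q = 310/1325 ≈ 0.233962.
Under the Kimura two-parameter model, d = −½ ln(1 − 2P − Q) − ¼ ln(1 − 2Q).
1 − 2P − Q = 0.350944, giving −½ ln(0.350944) = 0.523564.
1 − 2Q = 0.532076, giving −¼ ln(0.532076) = 0.157742.
d = 0.523564 + 0.157742 = 0.681306.

0.681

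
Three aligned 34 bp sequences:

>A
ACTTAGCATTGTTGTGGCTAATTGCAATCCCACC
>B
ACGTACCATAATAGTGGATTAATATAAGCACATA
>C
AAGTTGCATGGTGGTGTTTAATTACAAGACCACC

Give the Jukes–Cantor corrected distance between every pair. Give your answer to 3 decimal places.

A–B: 14/34 sites differ → p ≈ 0.411765, d = −0.75 ln(1 − 0.54902) = 0.597249 ≈ 0.597.
A–C: 10/34 sites differ → p ≈ 0.294118, d = −0.75 ln(1 − 0.392157) = 0.373379 ≈ 0.373.
B–C: 15/34 sites differ → p ≈ 0.441176, d = −0.75 ln(1 − 0.588235) = 0.665477 ≈ 0.665.

d(A,B) = 0.597, d(A,C) = 0.373, d(B,C) = 0.665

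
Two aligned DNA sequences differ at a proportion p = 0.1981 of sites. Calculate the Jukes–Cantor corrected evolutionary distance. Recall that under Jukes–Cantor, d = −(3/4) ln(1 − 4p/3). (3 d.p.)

d = −(3/4) ln(1 − 4p/3) = −0.75 ln(1 − 0.264133) = −0.75 ln(0.735867)
  = −0.75 × (-0.306706) = 0.230030 substitutions/site.

0.230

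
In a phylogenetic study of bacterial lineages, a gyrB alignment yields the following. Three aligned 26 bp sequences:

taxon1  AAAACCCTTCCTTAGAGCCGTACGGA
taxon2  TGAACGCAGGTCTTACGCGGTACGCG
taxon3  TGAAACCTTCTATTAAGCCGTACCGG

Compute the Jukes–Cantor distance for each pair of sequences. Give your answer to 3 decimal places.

d(taxon1,taxon2) = 0.949, d(taxon1,taxon3) = 0.464, d(taxon2,taxon3) = 0.539

taxon1–taxon2: 14/26 sites differ → p ≈ 0.538462, d = −0.75 ln(1 − 0.717949) = 0.949251 ≈ 0.949.
taxon1–taxon3: 9/26 sites differ → p ≈ 0.346154, d = −0.75 ln(1 − 0.461539) = 0.464280 ≈ 0.464.
taxon2–taxon3: 10/26 sites differ → p ≈ 0.384615, d = −0.75 ln(1 − 0.51282) = 0.539341 ≈ 0.539.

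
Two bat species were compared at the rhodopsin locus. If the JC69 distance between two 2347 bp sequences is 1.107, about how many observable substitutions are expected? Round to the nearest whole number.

Invert JC69: p = (3/4)(1 − e^(−4d/3)) = 0.75 × (1 − e^(-1.476)) = 0.75 × (1 − 0.228550) = 0.578588.
Expected differing sites = pL ≈ 0.578588 × 2347 = 1357.946036 ≈ 1358.

1358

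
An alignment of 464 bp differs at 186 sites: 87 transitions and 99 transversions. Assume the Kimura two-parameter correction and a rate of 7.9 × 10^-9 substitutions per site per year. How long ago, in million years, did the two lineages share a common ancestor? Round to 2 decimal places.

36.89

P = 87/464 = 0.1875 and Q = 99/464 ≈ 0.213362.
Under the Kimura two-parameter model, d = −½ ln(1 − 2P − Q) − ¼ ln(1 − 2Q).
1 − 2P − Q = 0.411638, giving −½ ln(0.411638) = 0.443805.
1 − 2Q = 0.573276, giving −¼ ln(0.573276) = 0.139097.
d = 0.443805 + 0.139097 = 0.582902.
Under a molecular clock d = 2μt, so t = d/(2μ) = 0.582902 / (2 × 7.9 × 10^-9) = 36.89 million years.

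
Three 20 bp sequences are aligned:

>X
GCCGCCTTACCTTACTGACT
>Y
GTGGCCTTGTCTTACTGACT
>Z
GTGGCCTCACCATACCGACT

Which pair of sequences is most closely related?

X and Y

X–Y: 4/20 differ, p = 0.200, d = 0.233.
X–Z: 5/20 differ, p = 0.250, d = 0.304.
Y–Z: 5/20 differ, p = 0.250, d = 0.304.
The smallest distance is between X and Y.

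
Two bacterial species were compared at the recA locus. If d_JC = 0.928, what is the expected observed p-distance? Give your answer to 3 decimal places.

p = (3/4)(1 − e^(−4d/3)) = 0.75 × (1 − e^(-1.237333)) = 0.75 × (1 − 0.290157) = 0.532382.

0.532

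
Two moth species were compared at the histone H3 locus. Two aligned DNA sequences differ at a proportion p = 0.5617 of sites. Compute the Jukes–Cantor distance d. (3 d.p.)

d = −(3/4) ln(1 − 4p/3) = −0.75 ln(1 − 0.748933) = −0.75 ln(0.251067)
  = −0.75 × (-1.382035) = 1.036526 substitutions/site.

1.037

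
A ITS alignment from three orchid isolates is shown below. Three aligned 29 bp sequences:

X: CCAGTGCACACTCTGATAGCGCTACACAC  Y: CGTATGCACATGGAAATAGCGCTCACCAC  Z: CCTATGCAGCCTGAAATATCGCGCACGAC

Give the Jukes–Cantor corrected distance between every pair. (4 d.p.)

d(X,Y) = 0.5285, d(X,Z) = 0.6829, d(Y,Z) = 0.3439

X–Y: 11/29 sites differ → p ≈ 0.37931, d = −0.75 ln(1 − 0.505747) = 0.528531 ≈ 0.5285.
X–Z: 13/29 sites differ → p ≈ 0.448276, d = −0.75 ln(1 − 0.597701) = 0.682920 ≈ 0.6829.
Y–Z: 8/29 sites differ → p ≈ 0.275862, d = −0.75 ln(1 − 0.367816) = 0.343931 ≈ 0.3439.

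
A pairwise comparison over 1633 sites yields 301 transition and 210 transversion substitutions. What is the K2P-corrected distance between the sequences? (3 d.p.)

0.418

P = 301/1633 ≈ 0.184323 and Q = 210/1633 ≈ 0.128598.
Under the Kimura two-parameter model, d = −½ ln(1 − 2P − Q) − ¼ ln(1 − 2Q).
1 − 2P − Q = 0.502756, giving −½ ln(0.502756) = 0.343825.
1 − 2Q = 0.742804, giving −¼ ln(0.742804) = 0.074331.
d = 0.343825 + 0.074331 = 0.418156.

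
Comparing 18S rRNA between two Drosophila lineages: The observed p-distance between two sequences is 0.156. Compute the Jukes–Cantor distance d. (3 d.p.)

d = −(3/4) ln(1 − 4p/3) = −0.75 ln(1 − 0.208) = −0.75 ln(0.792)
  = −0.75 × (-0.233194) = 0.174896 substitutions/site.

0.175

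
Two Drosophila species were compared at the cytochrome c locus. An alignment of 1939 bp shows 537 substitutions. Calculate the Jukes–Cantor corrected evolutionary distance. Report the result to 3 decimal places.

0.346

p = 537/1939 ≈ 0.276947.
d = −(3/4) ln(1 − 4p/3) = −0.75 ln(1 − 0.369263) = −0.75 ln(0.630737)
  = −0.75 × (-0.460866) = 0.345650 substitutions/site.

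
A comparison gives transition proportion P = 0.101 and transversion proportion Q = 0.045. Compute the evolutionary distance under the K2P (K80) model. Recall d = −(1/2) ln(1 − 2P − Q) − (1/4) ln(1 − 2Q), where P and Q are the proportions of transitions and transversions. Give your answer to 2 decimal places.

0.17

Under the Kimura two-parameter model, d = −½ ln(1 − 2P − Q) − ¼ ln(1 − 2Q).
1 − 2P − Q = 0.753, giving −½ ln(0.753) = 0.141845.
1 − 2Q = 0.91, giving −¼ ln(0.91) = 0.023578.
d = 0.141845 + 0.023578 = 0.165423.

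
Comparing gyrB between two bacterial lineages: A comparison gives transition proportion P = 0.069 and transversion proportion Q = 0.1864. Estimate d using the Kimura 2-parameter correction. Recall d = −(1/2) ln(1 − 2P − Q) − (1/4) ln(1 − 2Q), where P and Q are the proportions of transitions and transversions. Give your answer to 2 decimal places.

0.31

Under the Kimura two-parameter model, d = −½ ln(1 − 2P − Q) − ¼ ln(1 − 2Q).
1 − 2P − Q = 0.6756, giving −½ ln(0.6756) = 0.196077.
1 − 2Q = 0.6272, giving −¼ ln(0.6272) = 0.116622.
d = 0.196077 + 0.116622 = 0.312699.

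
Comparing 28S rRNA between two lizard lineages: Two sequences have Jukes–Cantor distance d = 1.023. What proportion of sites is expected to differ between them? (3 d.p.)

0.558

p = (3/4)(1 − e^(−4d/3)) = 0.75 × (1 − e^(-1.364)) = 0.75 × (1 − 0.255636) = 0.558273.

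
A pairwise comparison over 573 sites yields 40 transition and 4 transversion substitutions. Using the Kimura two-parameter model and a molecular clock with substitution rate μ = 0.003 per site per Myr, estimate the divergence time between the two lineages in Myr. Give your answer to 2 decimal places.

13.80

P = 40/573 ≈ 0.069808 and Q = 4/573 ≈ 0.006981.
Under the Kimura two-parameter model, d = −½ ln(1 − 2P − Q) − ¼ ln(1 − 2Q).
1 − 2P − Q = 0.853403, giving −½ ln(0.853403) = 0.079262.
1 − 2Q = 0.986038, giving −¼ ln(0.986038) = 0.003515.
d = 0.079262 + 0.003515 = 0.082777.
Under a molecular clock d = 2μt, so t = d/(2μ) = 0.082777 / (2 × 0.003) = 13.80 Myr.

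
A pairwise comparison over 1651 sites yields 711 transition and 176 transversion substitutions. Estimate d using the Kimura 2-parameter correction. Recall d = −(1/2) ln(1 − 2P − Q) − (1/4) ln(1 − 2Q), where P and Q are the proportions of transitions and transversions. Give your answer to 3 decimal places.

P = 711/1651 ≈ 0.430648 and Q = 176/1651 ≈ 0.106602.
Under the Kimura two-parameter model, d = −½ ln(1 − 2P − Q) − ¼ ln(1 − 2Q).
1 − 2P − Q = 0.032102, giving −½ ln(0.032102) = 1.719418.
1 − 2Q = 0.786796, giving −¼ ln(0.786796) = 0.059947.
d = 1.719418 + 0.059947 = 1.779365.

1.779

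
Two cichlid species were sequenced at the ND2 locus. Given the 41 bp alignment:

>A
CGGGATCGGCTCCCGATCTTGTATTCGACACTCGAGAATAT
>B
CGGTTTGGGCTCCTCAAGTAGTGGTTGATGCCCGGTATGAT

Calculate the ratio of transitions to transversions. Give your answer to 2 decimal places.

Transitions are A↔G and C↔T; transversions are all other mismatches.
Transitions: 7. Transversions: 11.
R = 7/11 = 0.636363… ≈ 0.64 (to 2 d.p.).

0.64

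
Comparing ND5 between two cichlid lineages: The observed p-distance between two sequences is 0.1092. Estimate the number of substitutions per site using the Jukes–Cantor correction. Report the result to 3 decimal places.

0.118

d = −(3/4) ln(1 − 4p/3) = −0.75 ln(1 − 0.1456) = −0.75 ln(0.8544)
  = −0.75 × (-0.157356) = 0.118017 substitutions/site.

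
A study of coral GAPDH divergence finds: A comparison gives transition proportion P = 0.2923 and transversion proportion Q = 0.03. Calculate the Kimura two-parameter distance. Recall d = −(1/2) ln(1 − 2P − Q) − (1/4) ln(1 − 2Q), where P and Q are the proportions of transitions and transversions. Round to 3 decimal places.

0.492

Under the Kimura two-parameter model, d = −½ ln(1 − 2P − Q) − ¼ ln(1 − 2Q).
1 − 2P − Q = 0.3854, giving −½ ln(0.3854) = 0.476737.
1 − 2Q = 0.94, giving −¼ ln(0.94) = 0.015469.
d = 0.476737 + 0.015469 = 0.492206.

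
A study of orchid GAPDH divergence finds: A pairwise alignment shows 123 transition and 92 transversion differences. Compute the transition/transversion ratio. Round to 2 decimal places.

1.34

R = 123/92 = 1.336956… ≈ 1.34 (to 2 d.p.).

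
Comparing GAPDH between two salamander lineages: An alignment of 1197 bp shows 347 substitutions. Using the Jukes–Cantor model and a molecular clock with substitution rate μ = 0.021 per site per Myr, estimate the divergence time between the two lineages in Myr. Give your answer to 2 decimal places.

p = 347/1197 ≈ 0.289891.
d = −(3/4) ln(1 − 4p/3) = −0.75 ln(1 − 0.386521) = −0.75 ln(0.613479)
  = −0.75 × (-0.488609) = 0.366457 substitutions/site.
Under a molecular clock d = 2μt, so t = d/(2μ) = 0.366457 / (2 × 0.021) = 8.73 Myr.

8.73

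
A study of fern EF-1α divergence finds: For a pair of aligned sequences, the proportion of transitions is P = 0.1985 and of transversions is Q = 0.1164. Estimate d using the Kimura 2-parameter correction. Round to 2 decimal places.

0.43

Under the Kimura two-parameter model, d = −½ ln(1 − 2P − Q) − ¼ ln(1 − 2Q).
1 − 2P − Q = 0.4866, giving −½ ln(0.4866) = 0.360156.
1 − 2Q = 0.7672, giving −¼ ln(0.7672) = 0.066252.
d = 0.360156 + 0.066252 = 0.426408.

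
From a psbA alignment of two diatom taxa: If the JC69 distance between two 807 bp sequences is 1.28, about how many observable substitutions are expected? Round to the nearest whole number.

495

Invert JC69: p = (3/4)(1 − e^(−4d/3)) = 0.75 × (1 − e^(-1.706667)) = 0.75 × (1 − 0.181470) = 0.613898.
Expected differing sites = pL ≈ 0.613898 × 807 = 495.415686 ≈ 495.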